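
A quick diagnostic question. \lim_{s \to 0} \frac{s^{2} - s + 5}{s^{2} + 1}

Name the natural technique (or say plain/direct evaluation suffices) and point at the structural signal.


Verdict: no special technique — no zero denominators, no indeterminate clash at 0 — substitute and read off the value.


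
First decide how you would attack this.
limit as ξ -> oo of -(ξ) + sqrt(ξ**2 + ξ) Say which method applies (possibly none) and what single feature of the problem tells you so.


Technique: conjugate multiplication — this difference gives up after one conjugate multiplication — the radical structure cancels against its conjugate.


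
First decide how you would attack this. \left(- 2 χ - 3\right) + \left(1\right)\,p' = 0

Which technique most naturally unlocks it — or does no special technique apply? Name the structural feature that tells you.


Best approach: no special technique — solved for the derivative, no p appears — this is antidifferentiation in χ wearing ODE clothing.


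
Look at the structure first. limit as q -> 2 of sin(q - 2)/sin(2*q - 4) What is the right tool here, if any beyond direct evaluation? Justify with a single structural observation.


Technique: l'Hôpital's rule (0/0) — the 0/0 form at 2 is the signature situation for l'Hôpital's rule. Expanding numerator and denominator to first order gives the same value — the rule automates exactly that.


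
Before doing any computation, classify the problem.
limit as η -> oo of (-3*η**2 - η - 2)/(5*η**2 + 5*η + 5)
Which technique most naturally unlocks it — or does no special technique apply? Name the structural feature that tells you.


Method: dominant-term comparison — divide by the highest power of η present: lower-order terms vanish and the dominant ratio remains. Differentiating the expression as a single quotient would eventually settle it as well; matching dominant growth settles it immediately.


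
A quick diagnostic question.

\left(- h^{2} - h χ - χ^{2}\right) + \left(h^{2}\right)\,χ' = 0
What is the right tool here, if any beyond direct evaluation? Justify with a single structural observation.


Verdict: the homogeneous substitution — the slope is degree-zero homogeneous: the ratio substitution v = χ/h collapses it.


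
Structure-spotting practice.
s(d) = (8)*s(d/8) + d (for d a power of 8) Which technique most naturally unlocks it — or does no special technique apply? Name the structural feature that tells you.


Best approach: the master substitution — recursion at d/8 is multiplicative in the index; logarithmic reindexing via d = 8^m linearizes it.


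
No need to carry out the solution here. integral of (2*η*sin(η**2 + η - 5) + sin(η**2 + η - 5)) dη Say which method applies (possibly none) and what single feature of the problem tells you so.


Technique: u-substitution — collected, the integrand has one factor that is, up to a constant, the derivative of an inner expression the rest depends on — substitute for that inner expression.


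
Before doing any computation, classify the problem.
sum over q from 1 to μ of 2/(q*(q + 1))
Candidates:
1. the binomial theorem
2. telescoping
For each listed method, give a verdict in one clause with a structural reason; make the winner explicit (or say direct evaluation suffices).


Technique: telescoping — split 2/(q*(q + 1)) by partial fractions and the pieces are one function at shifted arguments — interior terms cancel.
- the binomial theorem: the summand does not match any term pattern of an expanded binomial power.
- telescoping: a fit — the right tool for this form.


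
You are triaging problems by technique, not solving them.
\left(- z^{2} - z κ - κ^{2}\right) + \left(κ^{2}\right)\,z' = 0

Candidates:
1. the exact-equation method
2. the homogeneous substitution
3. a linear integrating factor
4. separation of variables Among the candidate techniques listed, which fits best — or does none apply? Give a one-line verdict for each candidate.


Best approach: the homogeneous substitution — the slope is degree-zero homogeneous: the ratio substitution v = z/κ collapses it.
- the exact-equation method — the mixed-partials test fails on this split — it is not an exact differential as presented.
- the homogeneous substitution: yes, a natural case for it.
- a linear integrating factor — a nonlinear term in the unknown puts this outside the integrating-factor template.
- separation of variables: the two dependences do not factor apart.


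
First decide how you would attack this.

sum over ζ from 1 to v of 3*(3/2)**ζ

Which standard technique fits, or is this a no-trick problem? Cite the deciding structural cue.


Technique: the geometric series formula — each term is 3/2 times the previous one, so the geometric-series formula applies directly.


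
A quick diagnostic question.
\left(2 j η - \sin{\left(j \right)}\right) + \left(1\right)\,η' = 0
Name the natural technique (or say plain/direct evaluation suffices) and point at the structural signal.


Diagnosis: a linear integrating factor — the equation is linear in η with coefficient 2 j; multiplying by the integrating factor exp(∫2 j) makes the left side a perfect derivative.


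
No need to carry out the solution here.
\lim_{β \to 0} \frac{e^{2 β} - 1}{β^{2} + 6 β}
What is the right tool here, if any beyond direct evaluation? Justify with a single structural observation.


Technique: l'Hôpital's rule (0/0) — both numerator and denominator vanish at 0: the genuine 0/0 indeterminate that l'Hôpital exists for. The standard small-argument limits would also carry it; the rule is the systematic route.


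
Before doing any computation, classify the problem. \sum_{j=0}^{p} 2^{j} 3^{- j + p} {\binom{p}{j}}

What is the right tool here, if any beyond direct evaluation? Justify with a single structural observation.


Best approach: the binomial theorem — the summand is term j of a binomial expansion in 2 and 3; the whole sum is a single power.


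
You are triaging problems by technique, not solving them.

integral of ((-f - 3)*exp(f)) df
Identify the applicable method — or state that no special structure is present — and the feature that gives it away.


Best approach: integration by parts — a polynomial factor -f - 3 multiplies exp(f); differentiating -f - 3 lowers its degree while exp(f) integrates cleanly, so parts wins.


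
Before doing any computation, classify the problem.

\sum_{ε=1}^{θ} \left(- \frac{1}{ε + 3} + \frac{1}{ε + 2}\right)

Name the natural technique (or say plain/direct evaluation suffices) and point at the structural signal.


Technique: telescoping — a difference of consecutive values of one function (\frac{1}{ε + 2} at one index and the next) — telescoping by construction.


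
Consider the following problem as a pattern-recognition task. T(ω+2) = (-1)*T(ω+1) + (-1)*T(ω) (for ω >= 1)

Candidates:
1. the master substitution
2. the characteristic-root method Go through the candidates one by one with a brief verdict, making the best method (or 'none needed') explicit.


Technique: the characteristic-root method — this is the constant-coefficient homogeneous case — the whole solution in ω reduces to a polynomial's roots.
- the master substitution — no fixed divisor shrinks the index between calls.
- the characteristic-root method — applicable, and directly so.


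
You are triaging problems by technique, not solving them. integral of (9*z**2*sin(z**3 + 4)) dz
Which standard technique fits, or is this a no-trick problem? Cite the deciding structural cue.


Technique: u-substitution — differentiating the inner expression z**3 + 4 produces the factor 9*z**2 up to a constant multiple, so substituting u = z**3 + 4 reduces everything to a one-variable integral in u.


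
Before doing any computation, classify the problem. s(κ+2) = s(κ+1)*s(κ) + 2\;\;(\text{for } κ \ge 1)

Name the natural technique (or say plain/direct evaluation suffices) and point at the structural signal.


Diagnosis: no special technique — the unknown sequence enters the update nonlinearly, so no linear method fits the recurrence as written — direct iteration remains.


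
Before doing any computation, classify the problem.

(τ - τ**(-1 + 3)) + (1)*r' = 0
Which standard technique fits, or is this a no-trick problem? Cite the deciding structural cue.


Technique: no special technique — the slope is a pure function of τ; integrate both sides and be done.


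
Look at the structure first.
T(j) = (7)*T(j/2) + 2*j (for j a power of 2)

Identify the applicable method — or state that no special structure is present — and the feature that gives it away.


Diagnosis: the master substitution — the argument shrinks by the factor 2, so measure the index on a logarithmic scale and the recursion becomes a shift.


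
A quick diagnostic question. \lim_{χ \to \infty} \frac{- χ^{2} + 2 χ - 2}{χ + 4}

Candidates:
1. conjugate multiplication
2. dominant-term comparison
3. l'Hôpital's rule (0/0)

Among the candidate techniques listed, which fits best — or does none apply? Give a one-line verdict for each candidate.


Diagnosis: dominant-term comparison — divide through by the highest power of χ; every lower-order term dies and the dominant terms decide the limit.
- conjugate multiplication: no difference of divergent radicals appears, so rationalizing has nothing to cancel.
- dominant-term comparison: yes, a natural case for it.
- l'Hôpital's rule (0/0): viewed as a single quotient this runs to ∞/∞, not the 0/0 clash this candidate addresses; an at-infinity variant of the rule would resolve it, but comparing leading growth reads the answer without differentiating.


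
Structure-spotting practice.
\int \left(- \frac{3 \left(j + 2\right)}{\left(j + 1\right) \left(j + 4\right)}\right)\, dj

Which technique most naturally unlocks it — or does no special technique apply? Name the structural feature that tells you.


Method: partial fractions — the bottom factors while the top stays lower-degree — split into simple fractions and integrate piece by piece.


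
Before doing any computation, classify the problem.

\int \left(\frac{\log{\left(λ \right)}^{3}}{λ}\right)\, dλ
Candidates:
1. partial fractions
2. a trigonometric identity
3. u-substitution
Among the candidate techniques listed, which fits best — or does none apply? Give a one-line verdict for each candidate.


Diagnosis: u-substitution — collected, the integrand has one factor that is, up to a constant, the derivative of an inner expression the rest depends on — substitute for that inner expression.
- partial fractions: there is no rational-function structure to decompose.
- a trigonometric identity: there is no trigonometric structure at all — the integrand carries no sine or cosine to rewrite.
- u-substitution — applies; the problem has the shape this method handles.


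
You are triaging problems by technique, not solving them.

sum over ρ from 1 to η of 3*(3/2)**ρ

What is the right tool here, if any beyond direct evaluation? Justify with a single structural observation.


Technique: the geometric series formula — each term is 3/2 times the previous one, so the geometric-series formula applies directly.


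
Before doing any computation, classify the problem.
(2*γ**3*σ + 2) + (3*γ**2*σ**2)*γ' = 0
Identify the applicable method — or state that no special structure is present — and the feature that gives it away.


Method: the exact-equation method — because the two cross partials coincide, the form is conservative as written — recover its potential in (σ, γ).


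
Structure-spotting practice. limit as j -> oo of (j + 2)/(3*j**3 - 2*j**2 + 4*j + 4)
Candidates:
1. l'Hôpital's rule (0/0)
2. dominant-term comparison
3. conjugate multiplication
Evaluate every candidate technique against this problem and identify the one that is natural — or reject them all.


Best approach: dominant-term comparison — as j grows, only the highest-degree terms matter — compare leading terms and read the limit off.
- l'Hôpital's rule (0/0): no 0/0 form appears: written as one quotient, top and bottom both grow without bound, and the ratio is decided by their leading terms.
- dominant-term comparison: applicable, and directly so.
- conjugate multiplication: no difference of divergent radicals appears, so rationalizing has nothing to cancel.


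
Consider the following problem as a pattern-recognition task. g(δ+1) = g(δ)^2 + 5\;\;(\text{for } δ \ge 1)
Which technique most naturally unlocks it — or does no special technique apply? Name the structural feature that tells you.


Diagnosis: no special technique — the unknown sequence enters the update nonlinearly, so no linear method fits the recurrence as written — direct iteration remains.


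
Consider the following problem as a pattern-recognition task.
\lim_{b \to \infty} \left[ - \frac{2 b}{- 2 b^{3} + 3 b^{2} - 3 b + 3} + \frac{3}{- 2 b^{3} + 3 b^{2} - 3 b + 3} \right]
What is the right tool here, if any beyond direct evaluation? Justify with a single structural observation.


Best approach: dominant-term comparison — divide through by the highest power of b; every lower-order term dies and the dominant terms decide the limit. Differentiating the expression as a single quotient would eventually settle it as well; matching dominant growth settles it immediately.


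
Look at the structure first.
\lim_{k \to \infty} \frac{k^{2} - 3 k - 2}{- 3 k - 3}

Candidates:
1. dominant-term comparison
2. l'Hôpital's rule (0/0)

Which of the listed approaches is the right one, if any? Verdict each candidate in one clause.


Diagnosis: dominant-term comparison — growth-rate triage: the leading powers of k decide the limit, everything else is noise.
- dominant-term comparison: applicable, and directly so.
- l'Hôpital's rule (0/0) — viewed as a single quotient this runs to ∞/∞, not the 0/0 clash this candidate addresses; an at-infinity variant of the rule would resolve it, but comparing leading growth reads the answer without differentiating.


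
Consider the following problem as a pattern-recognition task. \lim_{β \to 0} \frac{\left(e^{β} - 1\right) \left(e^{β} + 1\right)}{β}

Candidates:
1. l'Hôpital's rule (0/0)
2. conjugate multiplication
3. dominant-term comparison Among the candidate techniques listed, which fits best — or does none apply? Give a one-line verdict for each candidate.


Technique: l'Hôpital's rule (0/0) — substituting 0 gives 0 over 0; differentiate top and bottom once and re-evaluate. Expanding numerator and denominator to first order gives the same value — the rule automates exactly that.
- l'Hôpital's rule (0/0) — applies; the problem has the shape this method handles.
- conjugate multiplication — no divergent radical difference is present for a conjugate pair to cancel.
- dominant-term comparison — this limit is not decided by comparing leading-term growth at infinity.


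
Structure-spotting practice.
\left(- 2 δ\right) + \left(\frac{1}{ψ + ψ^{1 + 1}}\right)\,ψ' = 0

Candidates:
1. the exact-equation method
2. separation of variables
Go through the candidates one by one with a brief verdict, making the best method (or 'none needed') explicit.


Method: separation of variables — solved for the derivative, the right side splits multiplicatively into a function of each variable alone — divide and integrate each side. A Bernoulli substitution applies to this equation as given; separation takes the same equation in its displayed form.
- the exact-equation method: with no real cross-dependence between the variables, the exact-equation machinery is a detour rather than the natural reading.
- separation of variables — applies; the problem has the shape this method handles.


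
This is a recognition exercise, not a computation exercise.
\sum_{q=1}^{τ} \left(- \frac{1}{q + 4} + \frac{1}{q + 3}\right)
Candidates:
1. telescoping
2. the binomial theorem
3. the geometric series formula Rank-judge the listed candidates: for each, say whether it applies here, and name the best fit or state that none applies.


Best approach: telescoping — a difference of consecutive values of one function (\frac{1}{q + 3} at one index and the next) — telescoping by construction.
- telescoping: yes, a natural case for it.
- the binomial theorem: there is no pair of bases whose matched powers would reassemble into a single binomial power.
- the geometric series formula: dividing successive terms gives an index-dependent quantity, not a constant.


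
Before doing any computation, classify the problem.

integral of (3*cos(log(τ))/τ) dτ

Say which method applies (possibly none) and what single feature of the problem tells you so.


Method: u-substitution — read it as f(log(τ)) times a constant multiple of d(log(τ)): one substitution, u = log(τ), finishes it.


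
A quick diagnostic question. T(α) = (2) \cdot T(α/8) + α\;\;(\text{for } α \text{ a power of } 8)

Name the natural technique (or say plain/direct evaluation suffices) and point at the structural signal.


Method: the master substitution — the argument shrinks by the factor 8, so measure the index on a logarithmic scale and the recursion becomes a shift.


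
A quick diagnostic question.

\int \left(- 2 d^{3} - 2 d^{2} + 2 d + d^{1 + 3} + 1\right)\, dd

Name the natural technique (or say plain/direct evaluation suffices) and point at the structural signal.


Method: no special technique — scan for structure and find none: constant multiples of powers of d, integrate directly.


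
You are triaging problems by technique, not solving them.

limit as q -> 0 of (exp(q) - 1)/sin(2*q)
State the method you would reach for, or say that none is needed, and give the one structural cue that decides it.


Verdict: l'Hôpital's rule (0/0) — both numerator and denominator vanish at 0: the genuine 0/0 indeterminate that l'Hôpital exists for. Known elementary limits would finish this too — the rule just bypasses the case analysis.


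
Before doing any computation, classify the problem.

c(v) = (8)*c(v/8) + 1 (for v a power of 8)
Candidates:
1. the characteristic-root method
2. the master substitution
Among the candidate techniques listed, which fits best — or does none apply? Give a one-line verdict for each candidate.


Method: the master substitution — the argument v/8 divides the index by 8; the standard v = 8^m substitution converts it to a constant-shift recurrence.
- the characteristic-root method: a divided-index call is not the fixed-shift linear shape that characteristic roots solve.
- the master substitution — applies; the problem has the shape this method handles.


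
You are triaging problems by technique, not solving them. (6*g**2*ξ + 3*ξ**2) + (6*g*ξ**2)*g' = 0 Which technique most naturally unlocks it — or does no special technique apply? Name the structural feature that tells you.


Diagnosis: the exact-equation method — the compatibility test passes: the g-derivative of 6*g**2*ξ + 3*ξ**2 matches the ξ-derivative of 6*g*ξ**2, so integrate a potential.


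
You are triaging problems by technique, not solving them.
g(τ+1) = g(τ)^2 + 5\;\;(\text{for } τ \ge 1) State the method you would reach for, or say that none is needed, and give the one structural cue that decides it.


Verdict: no special technique — the unknown enters the rule nonlinearly, not as a weighted sum — no linear method is even well-posed.


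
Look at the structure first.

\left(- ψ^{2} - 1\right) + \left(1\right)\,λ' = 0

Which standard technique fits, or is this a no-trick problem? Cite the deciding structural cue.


Verdict: no special technique — with λ absent the equation is not coupled at all: direct integration in ψ.


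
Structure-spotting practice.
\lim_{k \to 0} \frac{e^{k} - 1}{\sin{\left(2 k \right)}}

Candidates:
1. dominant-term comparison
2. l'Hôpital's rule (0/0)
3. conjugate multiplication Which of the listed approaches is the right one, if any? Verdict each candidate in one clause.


Verdict: l'Hôpital's rule (0/0) — numerator and denominator both vanish at 0 — a genuine 0/0 form, which is exactly when l'Hôpital applies. Expanding numerator and denominator to first order gives the same value — the rule automates exactly that.
- dominant-term comparison — this limit is not decided by comparing leading-term growth at infinity.
- l'Hôpital's rule (0/0): a fit — the right tool for this form.
- conjugate multiplication: multiplying by a conjugate would not remove any indeterminacy here.


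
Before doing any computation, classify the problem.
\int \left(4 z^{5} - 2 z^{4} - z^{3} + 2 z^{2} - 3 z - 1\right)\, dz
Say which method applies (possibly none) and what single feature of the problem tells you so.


Method: no special technique — every term is a constant multiple of a power of z; term-wise power-rule integration needs no preliminary transformation.


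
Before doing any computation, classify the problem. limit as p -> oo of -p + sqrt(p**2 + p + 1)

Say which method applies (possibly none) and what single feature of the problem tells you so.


Verdict: conjugate multiplication — turning the difference into a conjugate-rationalized ratio makes the limit readable.


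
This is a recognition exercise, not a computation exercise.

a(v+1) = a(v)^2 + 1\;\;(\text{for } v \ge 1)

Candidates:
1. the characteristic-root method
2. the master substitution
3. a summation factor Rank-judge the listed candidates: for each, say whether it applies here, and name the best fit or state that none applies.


Method: no special technique — the update rule curves (it is not linear in the unknown sequence), so no superposition-based closed form attaches — iterate or study it directly.
- the characteristic-root method: the recursion is nonlinear in the sequence values, so no linear-modes ansatz applies.
- the master substitution — this is shift-type recursion, outside the divide-and-conquer template.
- a summation factor: no summation factor applies — the rule is not linear in the sequence values.


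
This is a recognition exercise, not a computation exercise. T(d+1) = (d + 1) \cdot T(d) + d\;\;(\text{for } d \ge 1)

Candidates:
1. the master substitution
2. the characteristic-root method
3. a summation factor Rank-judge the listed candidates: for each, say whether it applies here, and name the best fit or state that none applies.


Diagnosis: a summation factor — an index-dependent multiplier d + 1 rules out characteristic roots; a summation factor converts it to a pure difference.
- the master substitution — there is no divide-the-index recursive argument.
- the characteristic-root method: the coefficients vary with the index, breaking the constant-coefficient structure the method needs.
- a summation factor — applies; the problem has the shape this method handles.


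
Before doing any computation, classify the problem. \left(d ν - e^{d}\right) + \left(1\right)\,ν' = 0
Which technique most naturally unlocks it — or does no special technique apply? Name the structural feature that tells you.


Method: a linear integrating factor — ν appears only to the first power with coefficient d — the classic integrating-factor setup.


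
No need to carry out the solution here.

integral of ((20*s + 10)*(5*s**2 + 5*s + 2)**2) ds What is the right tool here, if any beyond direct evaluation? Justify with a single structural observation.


Verdict: u-substitution — collected, the integrand has one factor that is, up to a constant, the derivative of an inner expression the rest depends on — substitute for that inner expression. One could also expand and integrate term by term; the substitution is strictly more direct.


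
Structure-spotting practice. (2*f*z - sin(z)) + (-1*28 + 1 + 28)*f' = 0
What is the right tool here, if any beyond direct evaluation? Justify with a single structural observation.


Verdict: a linear integrating factor — linear in the unknown with genuine forcing: multiply through by the exponential of the integrated coefficient and the left side closes into one derivative.


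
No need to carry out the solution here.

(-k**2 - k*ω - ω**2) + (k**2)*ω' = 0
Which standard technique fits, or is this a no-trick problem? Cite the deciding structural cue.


Method: the homogeneous substitution — solved for the derivative, the right side is unchanged under scaling k and ω together — it depends only on the ratio ω/k, so substitute a single ratio variable.


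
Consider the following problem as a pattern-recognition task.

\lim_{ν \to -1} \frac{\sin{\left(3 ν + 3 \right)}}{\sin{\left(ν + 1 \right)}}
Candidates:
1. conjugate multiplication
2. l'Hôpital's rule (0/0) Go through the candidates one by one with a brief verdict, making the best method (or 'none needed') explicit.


Diagnosis: l'Hôpital's rule (0/0) — numerator and denominator both vanish at -1 — a genuine 0/0 form, which is exactly when l'Hôpital applies. A first-order expansion at the point is an equally standard path; the rule packages it.
- conjugate multiplication — there are no radicals in tension whose conjugate would simplify matters.
- l'Hôpital's rule (0/0): applies; the problem has the shape this method handles.


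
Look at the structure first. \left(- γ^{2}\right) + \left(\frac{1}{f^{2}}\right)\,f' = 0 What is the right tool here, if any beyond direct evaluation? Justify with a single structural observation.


Best approach: separation of variables — all dependence on the two variables factors apart, the defining separable shape. An exactness check succeeds on this form as well — separation and the potential function arrive at the same answer, separation more directly.


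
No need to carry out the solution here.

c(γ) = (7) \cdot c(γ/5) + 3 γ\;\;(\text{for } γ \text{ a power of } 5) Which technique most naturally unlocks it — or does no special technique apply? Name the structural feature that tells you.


Best approach: the master substitution — treat m = log base 5 of γ as the new clock: one recursion step advances m by one while γ scales by 5.


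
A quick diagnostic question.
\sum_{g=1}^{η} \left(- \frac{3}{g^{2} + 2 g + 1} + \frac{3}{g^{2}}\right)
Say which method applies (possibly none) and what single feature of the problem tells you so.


Diagnosis: telescoping — the piece each term subtracts is \frac{3}{g^{2}} advanced by one index, and it reappears with a plus sign leading the following term — the sum collapses to its boundary terms.


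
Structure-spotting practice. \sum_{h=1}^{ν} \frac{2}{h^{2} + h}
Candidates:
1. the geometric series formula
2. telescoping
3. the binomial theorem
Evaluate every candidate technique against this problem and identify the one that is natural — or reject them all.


Best approach: telescoping — one partial-fraction pass turns \frac{2}{h^{2} + h} into a shifted difference, and shifted differences telescope.
- the geometric series formula — no single multiplier carries one term to the next throughout the sum.
- telescoping — applicable, and directly so.
- the binomial theorem: no binomial coefficients pair with matched powers.


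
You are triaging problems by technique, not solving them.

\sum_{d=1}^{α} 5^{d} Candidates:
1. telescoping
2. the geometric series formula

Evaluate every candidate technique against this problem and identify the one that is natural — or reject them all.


Diagnosis: the geometric series formula — the ratio of consecutive terms is the constant 5, independent of the index — a geometric sum.
- telescoping — as presented, consecutive terms share no shifted copy to cancel against — no rewrite is on display to change that.
- the geometric series formula — applicable, and directly so.


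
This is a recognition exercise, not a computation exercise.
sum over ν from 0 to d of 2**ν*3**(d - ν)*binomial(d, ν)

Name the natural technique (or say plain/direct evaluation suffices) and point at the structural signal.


Best approach: the binomial theorem — binomial(d, ν) weighting matched powers of 2 and 3 is the expanded form of (2 + 3)^d — fold it back up.


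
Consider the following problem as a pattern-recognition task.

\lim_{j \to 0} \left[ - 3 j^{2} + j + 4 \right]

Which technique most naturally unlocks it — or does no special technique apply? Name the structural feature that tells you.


Best approach: no special technique — no denominator vanishes and nothing blows up at 0: direct substitution is the whole computation.


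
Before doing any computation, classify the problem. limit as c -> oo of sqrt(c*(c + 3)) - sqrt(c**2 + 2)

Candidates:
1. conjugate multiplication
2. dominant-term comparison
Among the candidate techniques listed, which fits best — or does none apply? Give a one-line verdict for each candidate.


Method: conjugate multiplication — two divergent pieces with a minus sign between them and a radical in the mix: rationalize sqrt(c*(c + 3)) - sqrt(c**2 + 2) before any limit law applies.
- conjugate multiplication: applicable, and directly so.
- dominant-term comparison — leading-power comparison does not apply to this form.


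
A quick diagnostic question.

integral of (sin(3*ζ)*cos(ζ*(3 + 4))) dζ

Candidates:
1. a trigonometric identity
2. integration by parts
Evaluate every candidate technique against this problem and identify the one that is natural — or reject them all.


Best approach: a trigonometric identity — split sin(3*ζ)*cos(ζ*(3 + 4)) with the angle-addition identities: the resulting sum integrates term by term.
- a trigonometric identity: yes — fits the structure here.
- integration by parts: not the fit here: there is no polynomial factor to ladder down — parts can still close the trigonometric product by recursion, though the identity rewrite is the direct route.


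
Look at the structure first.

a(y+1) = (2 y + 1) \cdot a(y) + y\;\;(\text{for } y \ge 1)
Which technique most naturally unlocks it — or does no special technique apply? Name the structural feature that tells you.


Diagnosis: a summation factor — first-order, linear, moving coefficient 2 y + 1: the discrete analogue of an integrating factor handles it.


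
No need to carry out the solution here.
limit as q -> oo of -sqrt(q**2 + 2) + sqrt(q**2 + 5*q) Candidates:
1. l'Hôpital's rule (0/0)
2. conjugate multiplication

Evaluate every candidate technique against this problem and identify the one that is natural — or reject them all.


Method: conjugate multiplication — neither sqrt(q**2 + 5*q) nor sqrt(q**2 + 2) converges alone, so rewrite their difference as a conjugate-rationalized quotient first.
- l'Hôpital's rule (0/0) — no quotient structure at all: the clash is ∞ minus ∞, which rationalizing converts into a tractable ratio.
- conjugate multiplication: yes — fits the structure here.


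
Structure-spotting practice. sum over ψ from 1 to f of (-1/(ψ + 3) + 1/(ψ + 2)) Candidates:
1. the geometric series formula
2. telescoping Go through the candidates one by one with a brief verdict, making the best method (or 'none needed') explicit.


Technique: telescoping — this sum is a zipper: each term contributes 1/(ψ + 2) and removes the next index's value, which the following term puts back, closing term by term.
- the geometric series formula: there is no constant term-to-term ratio.
- telescoping — yes, a natural case for it.


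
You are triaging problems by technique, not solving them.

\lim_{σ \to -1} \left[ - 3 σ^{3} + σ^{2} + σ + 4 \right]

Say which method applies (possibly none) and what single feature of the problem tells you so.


Verdict: no special technique — the expression is continuous at the evaluation point — substitute directly; no indeterminate form appears.


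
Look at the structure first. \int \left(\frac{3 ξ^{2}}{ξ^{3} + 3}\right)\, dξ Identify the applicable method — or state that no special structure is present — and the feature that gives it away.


Verdict: u-substitution — viewed as a product, the integrand is a composition evaluated at ξ^{3} + 3 times (a constant multiple of) that inner expression's derivative, so u = ξ^{3} + 3 makes it elementary.


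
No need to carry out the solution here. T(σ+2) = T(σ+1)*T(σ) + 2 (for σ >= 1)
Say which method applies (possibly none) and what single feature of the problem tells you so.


Technique: no special technique — the new term depends nonlinearly on the old ones, which disqualifies every superposition-based technique.


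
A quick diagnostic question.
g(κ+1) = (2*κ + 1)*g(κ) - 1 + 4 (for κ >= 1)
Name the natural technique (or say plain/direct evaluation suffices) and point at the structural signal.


Verdict: a summation factor — an index-dependent multiplier 2*κ + 1 rules out characteristic roots; a summation factor converts it to a pure difference.


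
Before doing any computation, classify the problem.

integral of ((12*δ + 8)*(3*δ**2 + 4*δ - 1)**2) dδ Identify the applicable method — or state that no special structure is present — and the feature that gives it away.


Technique: u-substitution — differentiating the inner expression 3*δ**2 + 4*δ - 1 produces the factor 12*δ + 8 up to a constant multiple, so substituting u = 3*δ**2 + 4*δ - 1 reduces everything to a one-variable integral in u. Brute-force expansion works too — the substitution sees the structure instead of grinding through terms.


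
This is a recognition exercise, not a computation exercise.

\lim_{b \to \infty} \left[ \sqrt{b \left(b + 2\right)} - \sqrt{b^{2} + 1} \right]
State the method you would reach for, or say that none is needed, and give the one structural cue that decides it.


Method: conjugate multiplication — both pieces blow up but their difference is finite; the conjugate trick rationalizes \sqrt{b \left(b + 2\right)} - \sqrt{b^{2} + 1}.


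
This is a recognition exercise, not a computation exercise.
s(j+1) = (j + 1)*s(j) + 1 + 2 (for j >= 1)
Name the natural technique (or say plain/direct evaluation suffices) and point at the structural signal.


Best approach: a summation factor — it is first-order linear but the coefficient j + 1 depends on the index, so multiply through by a summation factor to telescope it.


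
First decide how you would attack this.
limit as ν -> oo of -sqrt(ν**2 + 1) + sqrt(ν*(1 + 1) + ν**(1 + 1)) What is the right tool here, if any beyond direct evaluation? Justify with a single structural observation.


Method: conjugate multiplication — the ∞ − ∞ radical form is the exact trigger for the conjugate maneuver.


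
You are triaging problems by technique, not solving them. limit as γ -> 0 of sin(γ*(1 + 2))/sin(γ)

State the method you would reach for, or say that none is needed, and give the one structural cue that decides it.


Method: l'Hôpital's rule (0/0) — plug in 0: top and bottom both hit zero, so differentiate each and retry. Expanding numerator and denominator to first order gives the same value — the rule automates exactly that.


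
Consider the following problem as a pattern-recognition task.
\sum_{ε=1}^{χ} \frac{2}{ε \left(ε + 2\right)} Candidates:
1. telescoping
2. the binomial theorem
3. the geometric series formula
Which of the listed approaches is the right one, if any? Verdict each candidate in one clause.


Best approach: telescoping — integer-spaced poles in \frac{2}{ε \left(ε + 2\right)} are the telescoping signature in disguise.
- telescoping: a fit — the right tool for this form.
- the binomial theorem: there is no pair of bases whose matched powers would reassemble into a single binomial power.
- the geometric series formula — no single multiplier carries one term to the next throughout the sum.


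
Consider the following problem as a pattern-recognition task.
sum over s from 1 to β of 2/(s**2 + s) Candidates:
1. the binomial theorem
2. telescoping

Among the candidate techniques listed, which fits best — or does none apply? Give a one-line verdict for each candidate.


Diagnosis: telescoping — 2/(s**2 + s) decomposes into shift-paired simple fractions; the series telescopes to finitely many boundary pieces.
- the binomial theorem: there is no pair of bases whose matched powers would reassemble into a single binomial power.
- telescoping: a fit — the right tool for this form.


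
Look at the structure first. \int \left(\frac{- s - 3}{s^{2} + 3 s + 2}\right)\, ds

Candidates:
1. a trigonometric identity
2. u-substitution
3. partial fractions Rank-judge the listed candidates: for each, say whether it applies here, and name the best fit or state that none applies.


Method: partial fractions — once s^{2} + 3 s + 2 is factored, each root contributes a simple-fraction term; integrate them one at a time.
- a trigonometric identity: there is no trigonometric structure at all — the integrand carries no sine or cosine to rewrite.
- u-substitution — no subexpression of the integrand pairs with its own derivative as a factor — individual terms may offer their own substitutions, but any change of variable covering the whole integral would have to be constructed from outside the expression.
- partial fractions — applicable, and directly so.


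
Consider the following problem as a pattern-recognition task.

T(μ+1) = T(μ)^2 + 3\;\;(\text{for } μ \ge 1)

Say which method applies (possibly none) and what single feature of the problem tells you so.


Technique: no special technique — the map from one term to the next is curved, not linear, so linear closed-form machinery does not attach.


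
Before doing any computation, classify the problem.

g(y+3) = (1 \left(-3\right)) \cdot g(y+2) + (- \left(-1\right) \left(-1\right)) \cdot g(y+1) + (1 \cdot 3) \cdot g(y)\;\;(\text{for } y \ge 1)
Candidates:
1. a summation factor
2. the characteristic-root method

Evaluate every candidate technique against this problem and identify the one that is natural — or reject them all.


Technique: the characteristic-root method — linear, homogeneous, constant coefficients: solutions of the form r^y exist — find the roots of the characteristic polynomial.
- a summation factor: the recurrence reaches back more than one step, outside the first-order family a summation factor normalizes.
- the characteristic-root method — applies; the problem has the shape this method handles.


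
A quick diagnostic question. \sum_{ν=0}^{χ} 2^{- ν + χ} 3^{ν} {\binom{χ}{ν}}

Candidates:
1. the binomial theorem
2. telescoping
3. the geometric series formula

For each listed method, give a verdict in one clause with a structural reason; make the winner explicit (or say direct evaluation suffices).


Method: the binomial theorem — terms weighting {\binom{χ}{ν}} against matched powers of 3 and 2 reassemble into (3 + 2)^χ by the binomial theorem.
- the binomial theorem: yes — fits the structure here.
- telescoping: the summand is not presented as a shifted difference — a telescoping rewrite may exist, but the displayed structure does not offer one.
- the geometric series formula — dividing successive terms gives an index-dependent quantity, not a constant.


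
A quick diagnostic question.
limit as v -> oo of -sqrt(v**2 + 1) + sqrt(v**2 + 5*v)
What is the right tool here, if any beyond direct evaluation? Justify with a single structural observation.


Diagnosis: conjugate multiplication — the difference sqrt(v**2 + 5*v) - sqrt(v**2 + 1) is an ∞ − ∞ stalemate; its conjugate partner breaks the tie.


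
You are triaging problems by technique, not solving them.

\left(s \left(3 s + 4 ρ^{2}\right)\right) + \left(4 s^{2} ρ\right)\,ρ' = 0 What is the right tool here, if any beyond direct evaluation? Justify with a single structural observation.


Best approach: the exact-equation method — because the two cross partials coincide, the form is conservative as written — recover its potential in (s, ρ).
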